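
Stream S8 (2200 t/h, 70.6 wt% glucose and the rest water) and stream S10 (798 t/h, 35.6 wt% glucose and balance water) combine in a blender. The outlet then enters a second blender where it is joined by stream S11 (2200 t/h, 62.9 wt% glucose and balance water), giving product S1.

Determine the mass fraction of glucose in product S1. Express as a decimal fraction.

0.620

Overall, product flow = 5198 t/h.
glucose in = 2200×0.706 + 798×0.356 + 2200×0.629 = 3221.1 t/h.
glucose fraction in S1 = 0.620.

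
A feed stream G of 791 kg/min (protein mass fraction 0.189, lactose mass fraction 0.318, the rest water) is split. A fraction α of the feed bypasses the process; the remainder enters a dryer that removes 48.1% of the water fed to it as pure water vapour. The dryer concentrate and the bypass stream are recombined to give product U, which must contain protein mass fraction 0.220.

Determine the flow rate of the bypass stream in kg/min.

All 791×0.189 = 149.5 kg/min of protein reaches U, so U = 149.5/0.220 = 679.54 kg/min and vapour = 111.46 kg/min.
The evaporator receives (1−α)·791 of feed at 0.493 water and removes 0.481 of that water:
0.481×0.493×(1−α)×791 = 111.46
(1−α) = 111.46/187.57 = 0.5942;  α = 0.4058.
Bypass flow = 0.4058×791 = 320.97 kg/min.

321 kg/min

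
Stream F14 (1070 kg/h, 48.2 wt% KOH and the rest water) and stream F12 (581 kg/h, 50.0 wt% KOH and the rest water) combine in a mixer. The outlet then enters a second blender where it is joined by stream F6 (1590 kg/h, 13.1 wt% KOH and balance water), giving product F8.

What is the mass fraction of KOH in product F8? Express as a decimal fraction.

0.3130

Overall, product flow = 3241 kg/h.
KOH in = 1070×0.482 + 581×0.500 + 1590×0.131 = 1014.5 kg/h.
KOH fraction in F8 = 0.3130.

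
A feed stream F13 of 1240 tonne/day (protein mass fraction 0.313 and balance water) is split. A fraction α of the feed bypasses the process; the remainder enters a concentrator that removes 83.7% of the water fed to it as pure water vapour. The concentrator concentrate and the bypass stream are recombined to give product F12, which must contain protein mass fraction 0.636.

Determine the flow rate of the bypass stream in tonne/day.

144.8 tonne/day

All 1240×0.313 = 388.12 tonne/day of protein reaches F12, so F12 = 388.12/0.636 = 610.25 tonne/day and vapour = 629.75 tonne/day.
The evaporator receives (1−α)·1240 of feed at 0.687 water and removes 0.837 of that water:
0.837×0.687×(1−α)×1240 = 629.75
(1−α) = 629.75/713.02 = 0.8832;  α = 0.1168.
Bypass flow = 0.1168×1240 = 144.82 tonne/day.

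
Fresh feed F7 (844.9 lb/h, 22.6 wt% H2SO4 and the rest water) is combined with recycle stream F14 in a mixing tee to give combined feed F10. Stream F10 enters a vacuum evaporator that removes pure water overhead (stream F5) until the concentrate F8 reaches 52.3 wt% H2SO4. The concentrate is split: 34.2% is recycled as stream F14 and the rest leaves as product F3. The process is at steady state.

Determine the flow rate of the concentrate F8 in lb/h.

554.9 lb/h

Overall H2SO4 balance (none leaves overhead): H2SO4 in fresh feed = H2SO4 in product, i.e. 844.9×0.226 = (1−0.342)·F8·0.523.
F8 = 190.95/(0.523×0.658) = 554.86 lb/h.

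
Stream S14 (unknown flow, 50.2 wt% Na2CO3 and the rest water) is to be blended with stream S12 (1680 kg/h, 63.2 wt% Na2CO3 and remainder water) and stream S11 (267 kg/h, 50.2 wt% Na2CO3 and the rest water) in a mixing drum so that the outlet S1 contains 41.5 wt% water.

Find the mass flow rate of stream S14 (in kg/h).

684.3 kg/h

Let S14 be the unknown flow. Total out = 1947 + S14.
water balance: 751.21 + 0.498·S14 = 0.415·(1947 + S14)
(0.498 − 0.415)·S14 = 0.415×1947 − 751.21 = 56.799
S14 = 56.799 / 0.083 = 684.33 kg/h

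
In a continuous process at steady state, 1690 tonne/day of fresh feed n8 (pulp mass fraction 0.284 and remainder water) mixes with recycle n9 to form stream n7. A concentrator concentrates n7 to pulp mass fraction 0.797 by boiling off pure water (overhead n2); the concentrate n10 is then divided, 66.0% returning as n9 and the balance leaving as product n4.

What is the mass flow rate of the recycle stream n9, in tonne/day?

1169 tonne/day

Overall pulp balance (none leaves overhead): pulp in fresh feed = pulp in product, i.e. 1690×0.284 = (1−0.660)·n10·0.797.
n10 = 479.96/(0.797×0.340) = 1771.2 tonne/day.
Recycle n9 = 0.660×1771.2 = 1169 tonne/day.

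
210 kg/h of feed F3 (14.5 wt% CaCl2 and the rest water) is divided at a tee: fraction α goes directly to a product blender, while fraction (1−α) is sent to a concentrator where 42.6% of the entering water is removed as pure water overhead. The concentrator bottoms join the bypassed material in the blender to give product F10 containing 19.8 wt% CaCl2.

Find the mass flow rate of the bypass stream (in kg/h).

55.67 kg/h

All 210×0.145 = 30.45 kg/h of CaCl2 reaches F10, so F10 = 30.45/0.198 = 153.79 kg/h and vapour = 56.212 kg/h.
The evaporator receives (1−α)·210 of feed at 0.855 water and removes 0.426 of that water:
0.426×0.855×(1−α)×210 = 56.212
(1−α) = 56.212/76.488 = 0.7349;  α = 0.2651.
Bypass flow = 0.2651×210 = 55.669 kg/h.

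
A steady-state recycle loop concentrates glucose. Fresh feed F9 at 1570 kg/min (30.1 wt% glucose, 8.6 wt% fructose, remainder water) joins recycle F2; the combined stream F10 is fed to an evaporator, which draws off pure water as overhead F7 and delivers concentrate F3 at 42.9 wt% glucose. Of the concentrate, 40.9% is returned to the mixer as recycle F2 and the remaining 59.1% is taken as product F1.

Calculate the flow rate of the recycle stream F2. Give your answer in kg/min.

762.3 kg/min

Overall glucose balance (none leaves overhead): glucose in fresh feed = glucose in product, i.e. 1570×0.301 = (1−0.409)·F3·0.429.
F3 = 472.57/(0.429×0.591) = 1863.9 kg/min.
Recycle F2 = 0.409×1863.9 = 762.33 kg/min.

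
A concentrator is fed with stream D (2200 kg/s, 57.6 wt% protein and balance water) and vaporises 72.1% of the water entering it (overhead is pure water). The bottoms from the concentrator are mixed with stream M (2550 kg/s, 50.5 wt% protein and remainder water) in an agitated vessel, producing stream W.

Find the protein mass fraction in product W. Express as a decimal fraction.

Vapour removed = 0.721×0.424×2200 = 672.55 kg/s; concentrate = 1527.5 kg/s.
protein reaching the mixer = 1267.2 (from concentrate) + 2550×0.505 = 2554.9 kg/s.
Product flow = 1527.5 + 2550 = 4077.5 kg/s; protein fraction = 0.6266.

0.6266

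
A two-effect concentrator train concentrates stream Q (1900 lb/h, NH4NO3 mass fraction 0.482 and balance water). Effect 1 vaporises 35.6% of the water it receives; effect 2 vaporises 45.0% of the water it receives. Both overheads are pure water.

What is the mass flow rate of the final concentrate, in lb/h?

1264 lb/h

water in feed = 1900×0.518 = 984.2 lb/h.
After stage 1: water left = (1−0.356)×984.2 = 633.82; stream total = 1549.6 lb/h.
After stage 2: water left = (1−0.450)×633.82 = 348.6; final concentrate = 1264.4 lb/h.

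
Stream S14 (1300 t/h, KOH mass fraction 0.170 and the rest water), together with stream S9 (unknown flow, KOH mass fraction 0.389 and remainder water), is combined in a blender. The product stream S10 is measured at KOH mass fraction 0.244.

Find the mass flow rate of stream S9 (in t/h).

663.4 t/h

Let S9 be the unknown flow. Total out = 1300 + S9.
KOH balance: 221 + 0.389·S9 = 0.244·(1300 + S9)
(0.389 − 0.244)·S9 = 0.244×1300 − 221 = 96.2
S9 = 96.2 / 0.145 = 663.45 t/h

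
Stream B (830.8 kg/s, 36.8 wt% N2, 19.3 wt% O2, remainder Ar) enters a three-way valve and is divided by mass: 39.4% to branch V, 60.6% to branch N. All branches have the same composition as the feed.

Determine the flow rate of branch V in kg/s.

327.3 kg/s

Branch V flow = 0.394×830.8 = 327.34 kg/s.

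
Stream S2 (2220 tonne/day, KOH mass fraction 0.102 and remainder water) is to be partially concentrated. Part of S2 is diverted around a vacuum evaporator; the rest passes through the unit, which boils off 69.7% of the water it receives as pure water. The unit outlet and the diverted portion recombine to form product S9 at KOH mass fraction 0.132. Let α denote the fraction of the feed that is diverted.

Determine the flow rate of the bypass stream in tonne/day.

All 2220×0.102 = 226.44 tonne/day of KOH reaches S9, so S9 = 226.44/0.132 = 1715.5 tonne/day and vapour = 504.55 tonne/day.
The evaporator receives (1−α)·2220 of feed at 0.898 water and removes 0.697 of that water:
0.697×0.898×(1−α)×2220 = 504.55
(1−α) = 504.55/1389.5 = 0.3631;  α = 0.6369.
Bypass flow = 0.6369×2220 = 1413.9 tonne/day.

1414 tonne/day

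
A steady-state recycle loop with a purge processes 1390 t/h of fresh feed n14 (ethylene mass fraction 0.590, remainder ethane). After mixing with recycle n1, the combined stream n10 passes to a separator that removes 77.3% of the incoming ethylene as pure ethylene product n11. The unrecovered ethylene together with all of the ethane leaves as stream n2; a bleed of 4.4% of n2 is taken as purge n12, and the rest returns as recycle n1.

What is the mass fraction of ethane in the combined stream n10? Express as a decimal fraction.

ethane enters only via n14 and leaves only via the purge: 1390×0.410 = 0.044×(ethane in n2), and the separator passes all ethane, so ethane in n10 = ethane in n2 = 12952 t/h.
ethylene in n10: m_A = 1390×0.590 + (1−0.044)·(1−0.773)·m_A, so m_A = 820.1/0.7830 = 1047.4 t/h.
n10 = 1047.4 + 12952 = 14000 t/h.
ethane fraction in n10 = 12952/14000 = 0.925.

0.925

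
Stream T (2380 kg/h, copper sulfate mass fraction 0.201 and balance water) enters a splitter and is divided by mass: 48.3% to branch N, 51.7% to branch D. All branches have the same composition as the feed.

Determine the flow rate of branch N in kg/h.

Branch N flow = 0.483×2380 = 1149.5 kg/h.

1150 kg/h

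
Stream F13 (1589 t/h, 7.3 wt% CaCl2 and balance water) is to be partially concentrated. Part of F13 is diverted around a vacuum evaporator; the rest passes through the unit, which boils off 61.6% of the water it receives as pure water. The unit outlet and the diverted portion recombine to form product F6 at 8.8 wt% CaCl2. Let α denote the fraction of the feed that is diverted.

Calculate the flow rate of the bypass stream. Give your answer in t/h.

All 1589×0.073 = 116 t/h of CaCl2 reaches F6, so F6 = 116/0.088 = 1318.1 t/h and vapour = 270.85 t/h.
The evaporator receives (1−α)·1589 of feed at 0.927 water and removes 0.616 of that water:
0.616×0.927×(1−α)×1589 = 270.85
(1−α) = 270.85/907.37 = 0.2985;  α = 0.7015.
Bypass flow = 0.7015×1589 = 1114.7 t/h.

1115 t/h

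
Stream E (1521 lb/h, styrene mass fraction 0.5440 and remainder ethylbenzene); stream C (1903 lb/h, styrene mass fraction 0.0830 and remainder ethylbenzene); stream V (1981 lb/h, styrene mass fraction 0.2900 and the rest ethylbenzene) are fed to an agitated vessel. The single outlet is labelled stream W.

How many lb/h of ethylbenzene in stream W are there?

ethylbenzene out = ethylbenzene in = 1521×0.456 + 1903×0.917 + 1981×0.710 = 3845.1 lb/h.

3845 lb/h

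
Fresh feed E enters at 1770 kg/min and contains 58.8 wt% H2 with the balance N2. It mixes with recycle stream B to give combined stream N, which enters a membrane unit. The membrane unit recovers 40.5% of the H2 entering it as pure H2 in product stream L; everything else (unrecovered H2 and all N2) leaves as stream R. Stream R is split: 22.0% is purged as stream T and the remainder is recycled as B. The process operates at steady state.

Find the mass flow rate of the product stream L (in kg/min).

H2 in N: m_A = 1770×0.588 + (1−0.220)·(1−0.405)·m_A, so m_A = 1040.8/0.5359 = 1942.1 kg/min.
Product L = 0.405×1942.1 = 786.54 kg/min.

786.5 kg/min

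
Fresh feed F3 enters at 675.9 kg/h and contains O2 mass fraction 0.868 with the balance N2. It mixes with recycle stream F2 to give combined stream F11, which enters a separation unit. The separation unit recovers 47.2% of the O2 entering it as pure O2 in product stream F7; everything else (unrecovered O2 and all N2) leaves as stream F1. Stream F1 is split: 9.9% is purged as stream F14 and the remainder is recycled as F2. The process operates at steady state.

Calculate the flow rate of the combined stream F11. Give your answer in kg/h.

2020 kg/h

N2 enters only via F3 and leaves only via the purge: 675.9×0.132 = 0.099×(N2 in F1), and the separation unit passes all N2, so N2 in F11 = N2 in F1 = 901.2 kg/h.
O2 in F11: m_A = 675.9×0.868 + (1−0.099)·(1−0.472)·m_A, so m_A = 586.68/0.5243 = 1119 kg/h.
F11 = 1119 + 901.2 = 2020.2 kg/h.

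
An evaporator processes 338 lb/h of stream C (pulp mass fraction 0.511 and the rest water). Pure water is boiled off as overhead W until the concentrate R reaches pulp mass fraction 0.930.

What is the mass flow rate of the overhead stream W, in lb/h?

152.3 lb/h

pulp is conserved: 338×0.511 = 172.72 lb/h all reports to the concentrate.
Concentrate = 172.72/(target fraction) = 185.72 lb/h.
Overhead = 338 − 185.72 = 152.28 lb/h.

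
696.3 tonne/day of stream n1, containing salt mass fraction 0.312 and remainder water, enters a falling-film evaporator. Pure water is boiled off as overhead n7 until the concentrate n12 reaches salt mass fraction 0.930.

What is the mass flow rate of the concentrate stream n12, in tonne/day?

233.6 tonne/day

salt is conserved: 696.3×0.312 = 217.25 tonne/day all reports to the concentrate.
Concentrate = 217.25/(target fraction) = 233.6 tonne/day.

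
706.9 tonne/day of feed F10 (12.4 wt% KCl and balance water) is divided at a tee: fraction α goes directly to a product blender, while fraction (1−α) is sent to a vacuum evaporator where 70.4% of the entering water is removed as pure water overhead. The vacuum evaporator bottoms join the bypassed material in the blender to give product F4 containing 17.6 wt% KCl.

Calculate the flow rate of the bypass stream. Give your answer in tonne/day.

All 706.9×0.124 = 87.656 tonne/day of KCl reaches F4, so F4 = 87.656/0.176 = 498.04 tonne/day and vapour = 208.86 tonne/day.
The evaporator receives (1−α)·706.9 of feed at 0.876 water and removes 0.704 of that water:
0.704×0.876×(1−α)×706.9 = 208.86
(1−α) = 208.86/435.95 = 0.4791;  α = 0.5209.
Bypass flow = 0.5209×706.9 = 368.23 tonne/day.

368.2 tonne/day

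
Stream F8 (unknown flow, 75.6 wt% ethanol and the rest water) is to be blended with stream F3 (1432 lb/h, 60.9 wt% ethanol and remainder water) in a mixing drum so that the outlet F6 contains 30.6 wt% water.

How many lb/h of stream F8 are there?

Let F8 be the unknown flow. Total out = 1432 + F8.
water balance: 559.91 + 0.244·F8 = 0.306·(1432 + F8)
(0.244 − 0.306)·F8 = 0.306×1432 − 559.91 = -121.72
F8 = -121.72 / -0.062 = 1963.2 lb/h

1963 lb/h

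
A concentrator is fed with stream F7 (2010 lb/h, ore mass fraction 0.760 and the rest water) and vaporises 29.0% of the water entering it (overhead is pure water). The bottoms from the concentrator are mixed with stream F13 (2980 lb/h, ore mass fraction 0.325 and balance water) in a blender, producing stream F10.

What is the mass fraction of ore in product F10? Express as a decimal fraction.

Vapour removed = 0.290×0.240×2010 = 139.9 lb/h; concentrate = 1870.1 lb/h.
ore reaching the mixer = 1527.6 (from concentrate) + 2980×0.325 = 2496.1 lb/h.
Product flow = 1870.1 + 2980 = 4850.1 lb/h; ore fraction = 0.515.

0.515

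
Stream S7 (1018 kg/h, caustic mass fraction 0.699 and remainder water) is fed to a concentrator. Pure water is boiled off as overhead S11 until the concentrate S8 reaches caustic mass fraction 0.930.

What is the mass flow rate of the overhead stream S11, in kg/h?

caustic is conserved: 1018×0.699 = 711.58 kg/h all reports to the concentrate.
Concentrate = 711.58/(target fraction) = 765.14 kg/h.
Overhead = 1018 − 765.14 = 252.86 kg/h.

252.9 kg/h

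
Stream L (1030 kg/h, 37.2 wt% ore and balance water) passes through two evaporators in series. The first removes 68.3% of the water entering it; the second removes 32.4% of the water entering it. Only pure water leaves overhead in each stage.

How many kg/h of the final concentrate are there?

521.8 kg/h

water in feed = 1030×0.628 = 646.84 kg/h.
After stage 1: water left = (1−0.683)×646.84 = 205.05; stream total = 588.21 kg/h.
After stage 2: water left = (1−0.324)×205.05 = 138.61; final concentrate = 521.77 kg/h.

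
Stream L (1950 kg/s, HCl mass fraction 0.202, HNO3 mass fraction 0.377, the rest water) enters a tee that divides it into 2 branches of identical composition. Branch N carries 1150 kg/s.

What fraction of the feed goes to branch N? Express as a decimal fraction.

0.590

Fraction to N = 1150/1950 = 0.5897.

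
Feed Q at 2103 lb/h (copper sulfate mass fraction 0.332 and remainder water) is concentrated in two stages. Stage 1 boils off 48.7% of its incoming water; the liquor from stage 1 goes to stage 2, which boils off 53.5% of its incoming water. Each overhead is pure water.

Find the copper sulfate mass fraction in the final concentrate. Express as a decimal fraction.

water in feed = 2103×0.668 = 1404.8 lb/h.
After stage 1: water left = (1−0.487)×1404.8 = 720.66; stream total = 1418.9 lb/h.
After stage 2: water left = (1−0.535)×720.66 = 335.11; final concentrate = 1033.3 lb/h.
copper sulfate fraction = 698.2/1033.3 = 0.676.

0.676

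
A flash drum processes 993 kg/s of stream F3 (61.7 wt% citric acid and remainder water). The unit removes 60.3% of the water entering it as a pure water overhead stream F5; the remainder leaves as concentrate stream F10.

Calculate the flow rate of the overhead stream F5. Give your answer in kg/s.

229.3 kg/s

water entering = 993×0.383 = 380.32 kg/s; overhead removed = 0.603×380.32 = 229.33 kg/s.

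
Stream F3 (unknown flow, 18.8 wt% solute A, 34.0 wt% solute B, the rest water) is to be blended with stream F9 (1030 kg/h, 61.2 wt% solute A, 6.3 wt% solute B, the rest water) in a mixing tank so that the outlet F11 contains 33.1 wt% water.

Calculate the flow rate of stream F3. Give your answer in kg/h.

43.83 kg/h

Let F3 be the unknown flow. Total out = 1030 + F3.
water balance: 334.75 + 0.472·F3 = 0.331·(1030 + F3)
(0.472 − 0.331)·F3 = 0.331×1030 − 334.75 = 6.18
F3 = 6.18 / 0.141 = 43.83 kg/h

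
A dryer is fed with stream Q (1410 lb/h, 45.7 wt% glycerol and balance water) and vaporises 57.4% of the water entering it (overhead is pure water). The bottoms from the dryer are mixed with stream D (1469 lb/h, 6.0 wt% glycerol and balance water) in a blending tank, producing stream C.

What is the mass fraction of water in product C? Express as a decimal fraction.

0.6997

Vapour removed = 0.574×0.543×1410 = 439.47 lb/h; concentrate = 970.53 lb/h.
water reaching the mixer = 326.16 (from concentrate) + 1469×0.940 = 1707 lb/h.
Product flow = 970.53 + 1469 = 2439.5 lb/h; water fraction = 0.6997.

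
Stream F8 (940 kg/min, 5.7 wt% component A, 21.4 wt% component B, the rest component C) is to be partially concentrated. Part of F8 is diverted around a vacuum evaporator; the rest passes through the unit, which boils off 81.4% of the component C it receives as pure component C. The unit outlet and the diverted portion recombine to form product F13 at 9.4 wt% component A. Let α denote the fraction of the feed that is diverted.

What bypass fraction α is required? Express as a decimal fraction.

0.337

All 940×0.057 = 53.58 kg/min of component A reaches F13, so F13 = 53.58/0.094 = 570 kg/min and vapour = 370 kg/min.
The evaporator receives (1−α)·940 of feed at 0.729 component C and removes 0.814 of that component C:
0.814×0.729×(1−α)×940 = 370
(1−α) = 370/557.8 = 0.6633;  α = 0.3367.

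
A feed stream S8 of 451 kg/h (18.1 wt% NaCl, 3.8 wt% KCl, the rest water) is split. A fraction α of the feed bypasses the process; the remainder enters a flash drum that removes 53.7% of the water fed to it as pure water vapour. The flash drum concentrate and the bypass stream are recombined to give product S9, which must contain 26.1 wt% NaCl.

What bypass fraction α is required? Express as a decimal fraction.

All 451×0.181 = 81.631 kg/h of NaCl reaches S9, so S9 = 81.631/0.261 = 312.76 kg/h and vapour = 138.24 kg/h.
The evaporator receives (1−α)·451 of feed at 0.781 water and removes 0.537 of that water:
0.537×0.781×(1−α)×451 = 138.24
(1−α) = 138.24/189.15 = 0.7308;  α = 0.2692.

0.269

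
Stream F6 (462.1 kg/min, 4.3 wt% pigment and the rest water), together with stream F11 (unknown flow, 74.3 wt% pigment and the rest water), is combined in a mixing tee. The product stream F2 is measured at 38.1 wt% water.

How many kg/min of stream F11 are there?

2147 kg/min

Let F11 be the unknown flow. Total out = 462.1 + F11.
water balance: 442.23 + 0.257·F11 = 0.381·(462.1 + F11)
(0.257 − 0.381)·F11 = 0.381×462.1 − 442.23 = -266.17
F11 = -266.17 / -0.124 = 2146.5 kg/min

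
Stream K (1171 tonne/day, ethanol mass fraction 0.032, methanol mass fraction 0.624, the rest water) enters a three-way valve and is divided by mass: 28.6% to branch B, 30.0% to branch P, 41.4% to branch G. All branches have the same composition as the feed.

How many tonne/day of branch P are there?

Branch P flow = 0.300×1171 = 351.3 tonne/day.

351.3 tonne/day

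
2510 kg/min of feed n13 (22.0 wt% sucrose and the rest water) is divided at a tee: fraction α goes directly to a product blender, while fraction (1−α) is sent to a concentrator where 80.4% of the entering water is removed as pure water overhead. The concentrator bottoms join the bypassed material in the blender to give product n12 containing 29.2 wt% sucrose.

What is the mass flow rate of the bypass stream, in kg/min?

All 2510×0.220 = 552.2 kg/min of sucrose reaches n12, so n12 = 552.2/0.292 = 1891.1 kg/min and vapour = 618.9 kg/min.
The evaporator receives (1−α)·2510 of feed at 0.780 water and removes 0.804 of that water:
0.804×0.780×(1−α)×2510 = 618.9
(1−α) = 618.9/1574.1 = 0.3932;  α = 0.6068.
Bypass flow = 0.6068×2510 = 1523.1 kg/min.

1523 kg/min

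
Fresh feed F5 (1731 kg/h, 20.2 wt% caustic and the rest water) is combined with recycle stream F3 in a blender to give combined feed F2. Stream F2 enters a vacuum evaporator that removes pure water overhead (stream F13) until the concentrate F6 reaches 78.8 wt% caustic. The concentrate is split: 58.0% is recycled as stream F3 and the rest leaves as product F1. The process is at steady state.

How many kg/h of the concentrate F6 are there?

Overall caustic balance (none leaves overhead): caustic in fresh feed = caustic in product, i.e. 1731×0.202 = (1−0.580)·F6·0.788.
F6 = 349.66/(0.788×0.420) = 1056.5 kg/h.

1057 kg/h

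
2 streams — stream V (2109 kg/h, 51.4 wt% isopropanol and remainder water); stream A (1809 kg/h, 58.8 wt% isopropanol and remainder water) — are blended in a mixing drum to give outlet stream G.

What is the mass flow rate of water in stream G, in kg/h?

1770 kg/h

water out = water in = 2109×0.486 + 1809×0.412 = 1770.3 kg/h.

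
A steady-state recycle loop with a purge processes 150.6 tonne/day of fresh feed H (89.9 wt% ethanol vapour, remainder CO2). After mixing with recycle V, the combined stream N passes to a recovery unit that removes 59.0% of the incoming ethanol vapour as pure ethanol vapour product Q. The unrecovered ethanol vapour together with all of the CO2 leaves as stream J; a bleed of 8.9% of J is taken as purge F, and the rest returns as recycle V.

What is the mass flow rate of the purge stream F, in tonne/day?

CO2 enters only via H and leaves only via the purge: 150.6×0.101 = 0.089×(CO2 in J), and the recovery unit passes all CO2, so CO2 in N = CO2 in J = 170.91 tonne/day.
ethanol vapour in N: m_A = 150.6×0.899 + (1−0.089)·(1−0.590)·m_A, so m_A = 135.39/0.6265 = 216.11 tonne/day.
J = (1−0.590)×216.11 + 170.91 = 259.51 tonne/day.
Purge F = 0.089×259.51 = 23.096 tonne/day.

23.1 tonne/day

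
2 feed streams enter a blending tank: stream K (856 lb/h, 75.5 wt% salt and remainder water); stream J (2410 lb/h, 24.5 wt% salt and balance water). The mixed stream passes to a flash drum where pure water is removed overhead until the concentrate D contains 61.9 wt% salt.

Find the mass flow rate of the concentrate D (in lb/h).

1998 lb/h

salt entering = 856×0.755 + 2410×0.245 = 1236.7 lb/h.
All salt reports to D, so D = 1236.7/0.619 = 1997.9 lb/h.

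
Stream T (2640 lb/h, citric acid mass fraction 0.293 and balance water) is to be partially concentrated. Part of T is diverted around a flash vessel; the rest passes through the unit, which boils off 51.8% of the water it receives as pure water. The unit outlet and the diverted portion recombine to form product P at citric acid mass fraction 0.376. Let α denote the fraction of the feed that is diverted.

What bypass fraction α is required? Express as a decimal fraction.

0.397

All 2640×0.293 = 773.52 lb/h of citric acid reaches P, so P = 773.52/0.376 = 2057.2 lb/h and vapour = 582.77 lb/h.
The evaporator receives (1−α)·2640 of feed at 0.707 water and removes 0.518 of that water:
0.518×0.707×(1−α)×2640 = 582.77
(1−α) = 582.77/966.84 = 0.6028;  α = 0.3972.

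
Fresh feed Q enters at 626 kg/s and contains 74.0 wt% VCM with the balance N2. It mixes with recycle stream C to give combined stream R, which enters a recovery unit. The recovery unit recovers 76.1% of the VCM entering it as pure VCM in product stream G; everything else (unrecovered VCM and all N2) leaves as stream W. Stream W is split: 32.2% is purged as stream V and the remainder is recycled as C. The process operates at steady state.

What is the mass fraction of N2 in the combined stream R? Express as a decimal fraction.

0.4776

N2 enters only via Q and leaves only via the purge: 626×0.260 = 0.322×(N2 in W), and the recovery unit passes all N2, so N2 in R = N2 in W = 505.47 kg/s.
VCM in R: m_A = 626×0.740 + (1−0.322)·(1−0.761)·m_A, so m_A = 463.24/0.8380 = 552.82 kg/s.
R = 552.82 + 505.47 = 1058.3 kg/s.
N2 fraction in R = 505.47/1058.3 = 0.4776.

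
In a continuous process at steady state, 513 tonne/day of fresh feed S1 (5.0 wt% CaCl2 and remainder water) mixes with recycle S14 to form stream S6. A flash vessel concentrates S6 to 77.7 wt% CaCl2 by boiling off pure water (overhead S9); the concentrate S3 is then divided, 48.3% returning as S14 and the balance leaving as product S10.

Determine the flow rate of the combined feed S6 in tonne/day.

543.8 tonne/day

Overall CaCl2 balance (none leaves overhead): CaCl2 in fresh feed = CaCl2 in product, i.e. 513×0.050 = (1−0.483)·S3·0.777.
S3 = 25.65/(0.777×0.517) = 63.852 tonne/day.
Recycle S14 = 0.483×63.852 = 30.841 tonne/day.
Combined feed S6 = 513 + 30.841 = 543.84 tonne/day.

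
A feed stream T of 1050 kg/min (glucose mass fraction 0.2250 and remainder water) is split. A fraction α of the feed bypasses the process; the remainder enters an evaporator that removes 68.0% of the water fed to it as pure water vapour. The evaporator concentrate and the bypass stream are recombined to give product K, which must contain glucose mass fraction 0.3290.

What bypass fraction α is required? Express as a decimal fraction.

0.400

All 1050×0.225 = 236.25 kg/min of glucose reaches K, so K = 236.25/0.329 = 718.09 kg/min and vapour = 331.91 kg/min.
The evaporator receives (1−α)·1050 of feed at 0.775 water and removes 0.680 of that water:
0.680×0.775×(1−α)×1050 = 331.91
(1−α) = 331.91/553.35 = 0.5998;  α = 0.4002.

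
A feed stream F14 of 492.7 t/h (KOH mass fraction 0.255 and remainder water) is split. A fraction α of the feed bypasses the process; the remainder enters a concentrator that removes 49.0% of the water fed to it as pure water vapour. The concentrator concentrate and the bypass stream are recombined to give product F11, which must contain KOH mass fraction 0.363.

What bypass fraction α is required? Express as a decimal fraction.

All 492.7×0.255 = 125.64 t/h of KOH reaches F11, so F11 = 125.64/0.363 = 346.11 t/h and vapour = 146.59 t/h.
The evaporator receives (1−α)·492.7 of feed at 0.745 water and removes 0.490 of that water:
0.490×0.745×(1−α)×492.7 = 146.59
(1−α) = 146.59/179.86 = 0.8150;  α = 0.1850.

0.185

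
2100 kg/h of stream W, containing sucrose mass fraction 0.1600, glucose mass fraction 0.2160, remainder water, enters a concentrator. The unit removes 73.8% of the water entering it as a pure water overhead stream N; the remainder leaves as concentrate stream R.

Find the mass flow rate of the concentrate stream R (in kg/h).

1133 kg/h

water entering = 2100×0.624 = 1310.4 kg/h; overhead removed = 0.738×1310.4 = 967.08 kg/h.
Concentrate = 2100 − 967.08 = 1132.9 kg/h.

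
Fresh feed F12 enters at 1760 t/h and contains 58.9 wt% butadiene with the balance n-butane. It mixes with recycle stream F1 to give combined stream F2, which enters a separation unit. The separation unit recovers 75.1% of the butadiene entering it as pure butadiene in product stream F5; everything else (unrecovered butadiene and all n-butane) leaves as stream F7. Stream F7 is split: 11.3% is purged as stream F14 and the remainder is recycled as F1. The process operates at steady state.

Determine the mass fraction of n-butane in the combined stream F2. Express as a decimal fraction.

0.828

n-butane enters only via F12 and leaves only via the purge: 1760×0.411 = 0.113×(n-butane in F7), and the separation unit passes all n-butane, so n-butane in F2 = n-butane in F7 = 6401.4 t/h.
butadiene in F2: m_A = 1760×0.589 + (1−0.113)·(1−0.751)·m_A, so m_A = 1036.6/0.7791 = 1330.5 t/h.
F2 = 1330.5 + 6401.4 = 7731.9 t/h.
n-butane fraction in F2 = 6401.4/7731.9 = 0.828.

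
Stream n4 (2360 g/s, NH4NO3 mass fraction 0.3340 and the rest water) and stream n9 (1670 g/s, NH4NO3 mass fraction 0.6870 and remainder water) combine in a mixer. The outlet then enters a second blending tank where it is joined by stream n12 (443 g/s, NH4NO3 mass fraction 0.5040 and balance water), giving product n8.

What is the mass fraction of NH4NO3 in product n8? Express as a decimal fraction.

Overall, product flow = 4473 g/s.
NH4NO3 in = 2360×0.334 + 1670×0.687 + 443×0.504 = 2158.8 g/s.
NH4NO3 fraction in n8 = 0.4826.

0.4826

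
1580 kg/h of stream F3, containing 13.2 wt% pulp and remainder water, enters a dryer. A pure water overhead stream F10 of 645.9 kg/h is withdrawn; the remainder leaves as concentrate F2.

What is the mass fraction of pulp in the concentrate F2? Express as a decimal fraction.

0.223

pulp is not removed: 1580×0.132 = 208.56 kg/h of pulp enters F2.
Concentrate = 1580 − 645.9 = 934.1 kg/h.
Mass fraction = 208.56/934.1 = 0.223.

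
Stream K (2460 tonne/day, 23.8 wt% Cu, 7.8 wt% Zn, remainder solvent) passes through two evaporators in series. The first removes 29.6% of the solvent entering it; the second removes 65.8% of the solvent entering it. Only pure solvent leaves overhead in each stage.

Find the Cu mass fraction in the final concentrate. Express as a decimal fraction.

0.495

solvent in feed = 2460×0.684 = 1682.6 tonne/day.
After stage 1: solvent left = (1−0.296)×1682.6 = 1184.6; stream total = 1961.9 tonne/day.
After stage 2: solvent left = (1−0.658)×1184.6 = 405.13; final concentrate = 1182.5 tonne/day.
Cu fraction = 585.48/1182.5 = 0.495.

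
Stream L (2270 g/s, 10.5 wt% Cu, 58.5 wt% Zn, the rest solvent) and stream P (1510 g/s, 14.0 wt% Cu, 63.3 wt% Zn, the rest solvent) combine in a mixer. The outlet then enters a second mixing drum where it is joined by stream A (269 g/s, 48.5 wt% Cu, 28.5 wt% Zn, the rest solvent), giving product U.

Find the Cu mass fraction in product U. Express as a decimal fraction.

0.1433

Overall, product flow = 4049 g/s.
Cu in = 2270×0.105 + 1510×0.140 + 269×0.485 = 580.22 g/s.
Cu fraction in U = 0.1433.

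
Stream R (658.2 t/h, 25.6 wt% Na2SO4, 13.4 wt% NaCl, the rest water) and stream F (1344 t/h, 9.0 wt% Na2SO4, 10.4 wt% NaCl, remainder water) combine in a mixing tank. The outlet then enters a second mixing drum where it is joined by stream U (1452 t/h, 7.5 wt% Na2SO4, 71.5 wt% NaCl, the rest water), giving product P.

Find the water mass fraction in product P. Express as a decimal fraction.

Overall, product flow = 3454.2 t/h.
water in = 658.2×0.610 + 1344×0.806 + 1452×0.210 = 1789.7 t/h.
water fraction in P = 0.5181.

0.5181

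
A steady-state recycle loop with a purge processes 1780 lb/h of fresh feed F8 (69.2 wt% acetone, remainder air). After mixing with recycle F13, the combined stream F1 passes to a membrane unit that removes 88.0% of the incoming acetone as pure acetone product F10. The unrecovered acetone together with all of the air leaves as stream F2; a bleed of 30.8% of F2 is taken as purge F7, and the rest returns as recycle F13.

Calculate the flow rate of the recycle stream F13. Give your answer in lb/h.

1343 lb/h

air enters only via F8 and leaves only via the purge: 1780×0.308 = 0.308×(air in F2), and the membrane unit passes all air, so air in F1 = air in F2 = 1780 lb/h.
acetone in F1: m_A = 1780×0.692 + (1−0.308)·(1−0.880)·m_A, so m_A = 1231.8/0.9170 = 1343.3 lb/h.
F2 = (1−0.880)×1343.3 + 1780 = 1941.2 lb/h.
Recycle F13 = (1−0.308)×1941.2 = 1343.3 lb/h.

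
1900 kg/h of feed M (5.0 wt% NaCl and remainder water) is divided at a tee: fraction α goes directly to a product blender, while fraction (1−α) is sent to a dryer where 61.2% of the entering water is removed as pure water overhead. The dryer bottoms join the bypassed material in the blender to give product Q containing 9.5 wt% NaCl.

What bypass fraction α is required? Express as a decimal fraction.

All 1900×0.050 = 95 kg/h of NaCl reaches Q, so Q = 95/0.095 = 1000 kg/h and vapour = 900 kg/h.
The evaporator receives (1−α)·1900 of feed at 0.950 water and removes 0.612 of that water:
0.612×0.950×(1−α)×1900 = 900
(1−α) = 900/1104.7 = 0.8147;  α = 0.1853.

0.185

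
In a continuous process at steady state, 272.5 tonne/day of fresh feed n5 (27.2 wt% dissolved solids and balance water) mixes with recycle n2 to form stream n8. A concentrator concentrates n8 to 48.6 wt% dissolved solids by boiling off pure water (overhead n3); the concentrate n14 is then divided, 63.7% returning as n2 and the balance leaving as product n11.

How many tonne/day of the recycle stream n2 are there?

Overall dissolved solids balance (none leaves overhead): dissolved solids in fresh feed = dissolved solids in product, i.e. 272.5×0.272 = (1−0.637)·n14·0.486.
n14 = 74.12/(0.486×0.363) = 420.14 tonne/day.
Recycle n2 = 0.637×420.14 = 267.63 tonne/day.

267.6 tonne/day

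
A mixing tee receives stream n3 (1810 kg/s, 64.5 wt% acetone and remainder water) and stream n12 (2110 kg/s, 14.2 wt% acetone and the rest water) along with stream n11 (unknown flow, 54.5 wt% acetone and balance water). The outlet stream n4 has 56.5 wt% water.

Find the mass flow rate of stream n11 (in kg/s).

Let n11 be the unknown flow. Total out = 3920 + n11.
water balance: 2452.9 + 0.455·n11 = 0.565·(3920 + n11)
(0.455 − 0.565)·n11 = 0.565×3920 − 2452.9 = -238.13
n11 = -238.13 / -0.110 = 2164.8 kg/s

2165 kg/s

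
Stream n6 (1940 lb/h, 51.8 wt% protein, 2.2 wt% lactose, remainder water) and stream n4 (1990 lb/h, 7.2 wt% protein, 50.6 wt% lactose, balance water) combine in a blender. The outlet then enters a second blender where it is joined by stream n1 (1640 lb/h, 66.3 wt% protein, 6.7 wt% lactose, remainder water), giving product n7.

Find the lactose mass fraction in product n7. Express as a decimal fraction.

Overall, product flow = 5570 lb/h.
lactose in = 1940×0.022 + 1990×0.506 + 1640×0.067 = 1159.5 lb/h.
lactose fraction in n7 = 0.2082.

0.2082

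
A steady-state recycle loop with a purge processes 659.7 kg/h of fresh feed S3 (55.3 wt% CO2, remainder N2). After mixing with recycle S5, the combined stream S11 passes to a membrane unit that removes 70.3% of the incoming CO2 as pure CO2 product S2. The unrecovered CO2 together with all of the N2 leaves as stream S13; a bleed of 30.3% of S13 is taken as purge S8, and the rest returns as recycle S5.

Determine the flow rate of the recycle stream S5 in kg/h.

773.6 kg/h

N2 enters only via S3 and leaves only via the purge: 659.7×0.447 = 0.303×(N2 in S13), and the membrane unit passes all N2, so N2 in S11 = N2 in S13 = 973.22 kg/h.
CO2 in S11: m_A = 659.7×0.553 + (1−0.303)·(1−0.703)·m_A, so m_A = 364.81/0.7930 = 460.05 kg/h.
S13 = (1−0.703)×460.05 + 973.22 = 1109.9 kg/h.
Recycle S5 = (1−0.303)×1109.9 = 773.57 kg/h.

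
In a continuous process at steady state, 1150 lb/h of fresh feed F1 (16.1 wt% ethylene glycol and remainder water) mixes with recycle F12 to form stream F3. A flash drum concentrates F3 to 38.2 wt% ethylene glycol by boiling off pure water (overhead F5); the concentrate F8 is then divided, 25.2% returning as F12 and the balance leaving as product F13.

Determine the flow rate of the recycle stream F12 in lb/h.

163.3 lb/h

Overall ethylene glycol balance (none leaves overhead): ethylene glycol in fresh feed = ethylene glycol in product, i.e. 1150×0.161 = (1−0.252)·F8·0.382.
F8 = 185.15/(0.382×0.748) = 647.98 lb/h.
Recycle F12 = 0.252×647.98 = 163.29 lb/h.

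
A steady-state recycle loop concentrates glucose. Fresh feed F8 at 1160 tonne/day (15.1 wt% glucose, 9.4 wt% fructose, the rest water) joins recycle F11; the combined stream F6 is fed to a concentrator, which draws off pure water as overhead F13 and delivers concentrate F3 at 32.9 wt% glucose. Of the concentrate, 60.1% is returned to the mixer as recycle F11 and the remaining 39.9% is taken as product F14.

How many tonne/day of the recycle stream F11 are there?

Overall glucose balance (none leaves overhead): glucose in fresh feed = glucose in product, i.e. 1160×0.151 = (1−0.601)·F3·0.329.
F3 = 175.16/(0.329×0.399) = 1334.3 tonne/day.
Recycle F11 = 0.601×1334.3 = 801.94 tonne/day.

801.9 tonne/day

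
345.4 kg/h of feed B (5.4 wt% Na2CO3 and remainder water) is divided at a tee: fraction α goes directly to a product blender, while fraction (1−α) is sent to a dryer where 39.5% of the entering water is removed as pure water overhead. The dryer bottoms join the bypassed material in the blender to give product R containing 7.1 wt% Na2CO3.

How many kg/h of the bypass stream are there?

124.1 kg/h

All 345.4×0.054 = 18.652 kg/h of Na2CO3 reaches R, so R = 18.652/0.071 = 262.7 kg/h and vapour = 82.701 kg/h.
The evaporator receives (1−α)·345.4 of feed at 0.946 water and removes 0.395 of that water:
0.395×0.946×(1−α)×345.4 = 82.701
(1−α) = 82.701/129.07 = 0.6408;  α = 0.3592.
Bypass flow = 0.3592×345.4 = 124.08 kg/h.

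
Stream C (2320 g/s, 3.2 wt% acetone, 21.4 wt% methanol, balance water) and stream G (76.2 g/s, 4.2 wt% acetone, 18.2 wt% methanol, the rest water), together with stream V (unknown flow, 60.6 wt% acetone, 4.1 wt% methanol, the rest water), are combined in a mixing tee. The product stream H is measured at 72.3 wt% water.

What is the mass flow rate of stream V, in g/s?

Let V be the unknown flow. Total out = 2396.2 + V.
water balance: 1808.4 + 0.353·V = 0.723·(2396.2 + V)
(0.353 − 0.723)·V = 0.723×2396.2 − 1808.4 = -75.959
V = -75.959 / -0.370 = 205.29 g/s

205.3 g/s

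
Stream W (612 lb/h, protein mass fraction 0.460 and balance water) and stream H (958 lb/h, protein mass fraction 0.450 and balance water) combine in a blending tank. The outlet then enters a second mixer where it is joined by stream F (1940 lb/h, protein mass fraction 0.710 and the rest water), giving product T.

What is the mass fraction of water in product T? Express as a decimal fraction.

0.405

Overall, product flow = 3510 lb/h.
water in = 612×0.540 + 958×0.550 + 1940×0.290 = 1420 lb/h.
water fraction in T = 0.405.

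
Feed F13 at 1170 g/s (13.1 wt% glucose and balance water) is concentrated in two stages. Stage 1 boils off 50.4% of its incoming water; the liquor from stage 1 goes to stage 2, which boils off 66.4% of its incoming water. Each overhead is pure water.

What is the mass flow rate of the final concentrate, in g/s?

water in feed = 1170×0.869 = 1016.7 g/s.
After stage 1: water left = (1−0.504)×1016.7 = 504.3; stream total = 657.57 g/s.
After stage 2: water left = (1−0.664)×504.3 = 169.44; final concentrate = 322.71 g/s.

322.7 g/s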